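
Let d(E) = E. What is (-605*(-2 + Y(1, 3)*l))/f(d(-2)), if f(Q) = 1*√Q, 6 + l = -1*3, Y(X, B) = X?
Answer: -6655*I*√2/2 ≈ -4705.8*I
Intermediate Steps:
l = -9 (l = -6 - 1*3 = -6 - 3 = -9)
f(Q) = √Q
(-605*(-2 + Y(1, 3)*l))/f(d(-2)) = (-605*(-2 + 1*(-9)))/(√(-2)) = (-605*(-2 - 9))/((I*√2)) = (-605*(-11))*(-I*√2/2) = 6655*(-I*√2/2) = -6655*I*√2/2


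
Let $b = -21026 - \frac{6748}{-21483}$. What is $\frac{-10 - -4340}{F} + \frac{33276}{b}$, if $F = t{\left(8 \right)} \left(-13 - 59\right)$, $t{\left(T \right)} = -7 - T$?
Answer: $\frac{8455576819}{3484502820} \approx 2.4266$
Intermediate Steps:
$F = 1080$ ($F = \left(-7 - 8\right) \left(-13 - 59\right) = \left(-7 - 8\right) \left(-72\right) = \left(-15\right) \left(-72\right) = 1080$)
$b = - \frac{64527830}{3069}$ ($b = -21026 - 6748 \left(- \frac{1}{21483}\right) = -21026 - - \frac{964}{3069} = -21026 + \frac{964}{3069} = - \frac{64527830}{3069} \approx -21026.0$)
$\frac{-10 - -4340}{F} + \frac{33276}{b} = \frac{-10 - -4340}{1080} + \frac{33276}{- \frac{64527830}{3069}} = \left(-10 + 4340\right) \frac{1}{1080} + 33276 \left(- \frac{3069}{64527830}\right) = 4330 \cdot \frac{1}{1080} - \frac{51062022}{32263915} = \frac{433}{108} - \frac{51062022}{32263915} = \frac{8455576819}{3484502820}$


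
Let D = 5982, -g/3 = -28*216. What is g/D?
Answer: 3024/997 ≈ 3.0331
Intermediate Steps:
g = 18144 (g = -(-84)*216 = -3*(-6048) = 18144)
g/D = 18144/5982 = 18144*(1/5982) = 3024/997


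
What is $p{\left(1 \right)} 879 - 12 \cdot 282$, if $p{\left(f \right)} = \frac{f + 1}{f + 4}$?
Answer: $- \frac{15162}{5} \approx -3032.4$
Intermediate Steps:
$p{\left(f \right)} = \frac{1 + f}{4 + f}$
$p{\left(1 \right)} 879 - 12 \cdot 282 = \frac{1 + 1}{4 + 1} \cdot 879 - 12 \cdot 282 = \frac{1}{5} \cdot 2 \cdot 879 - 3384 = \frac{2}{5} \cdot 879 - 3384 = \frac{1758}{5} - 3384 = - \frac{15162}{5}$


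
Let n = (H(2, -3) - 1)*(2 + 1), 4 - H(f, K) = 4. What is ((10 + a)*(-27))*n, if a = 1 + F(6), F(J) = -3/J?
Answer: 1701/2 ≈ 850.50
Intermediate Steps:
H(f, K) = 0 (H(f, K) = 4 - 1*4 = 4 - 4 = 0)
a = ½ (a = 1 - 3/6 = 1 - 3*⅙ = 1 - ½ = ½ ≈ 0.50000)
n = -3 (n = (0 - 1)*(2 + 1) = -1*3 = -3)
((10 + a)*(-27))*n = ((10 + ½)*(-27))*(-3) = ((21/2)*(-27))*(-3) = -567/2*(-3) = 1701/2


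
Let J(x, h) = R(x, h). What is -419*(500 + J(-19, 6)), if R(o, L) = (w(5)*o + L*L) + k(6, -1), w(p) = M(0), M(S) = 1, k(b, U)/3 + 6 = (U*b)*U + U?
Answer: -215366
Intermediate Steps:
k(b, U) = -18 + 3*U + 3*b*U² (k(b, U) = -18 + 3*((U*b)*U + U) = -18 + 3*(b*U² + U) = -18 + 3*(U + b*U²) = -18 + (3*U + 3*b*U²) = -18 + 3*U + 3*b*U²)
w(p) = 1
R(o, L) = -3 + o + L² (R(o, L) = (1*o + L*L) + (-18 + 3*(-1) + 3*6*(-1)²) = (o + L²) + (-18 - 3 + 3*6*1) = (o + L²) + (-18 - 3 + 18) = (o + L²) - 3 = -3 + o + L²)
J(x, h) = -3 + x + h²
-419*(500 + J(-19, 6)) = -419*(500 + (-3 - 19 + 6²)) = -419*(500 + (-3 - 19 + 36)) = -419*(500 + 14) = -419*514 = -215366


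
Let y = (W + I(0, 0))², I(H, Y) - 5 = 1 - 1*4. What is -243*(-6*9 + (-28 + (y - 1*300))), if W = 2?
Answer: 88938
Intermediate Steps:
I(H, Y) = 2 (I(H, Y) = 5 + (1 - 1*4) = 5 + (1 - 4) = 5 - 3 = 2)
y = 16 (y = (2 + 2)² = 4² = 16)
-243*(-6*9 + (-28 + (y - 1*300))) = -243*(-6*9 + (-28 + (16 - 1*300))) = -243*(-54 + (-28 + (16 - 300))) = -243*(-54 + (-28 - 284)) = -243*(-54 - 312) = -243*(-366) = 88938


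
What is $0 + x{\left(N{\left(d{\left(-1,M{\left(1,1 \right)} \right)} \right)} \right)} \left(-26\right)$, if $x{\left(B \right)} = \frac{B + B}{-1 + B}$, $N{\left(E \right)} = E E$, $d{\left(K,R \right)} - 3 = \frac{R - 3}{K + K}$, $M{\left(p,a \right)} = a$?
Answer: $- \frac{832}{15} \approx -55.467$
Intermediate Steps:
$d{\left(K,R \right)} = 3 + \frac{-3 + R}{2 K}$ ($d{\left(K,R \right)} = 3 + \frac{R - 3}{K + K} = 3 + \frac{-3 + R}{2 K}$)
$N{\left(E \right)} = E^{2}$
$x{\left(B \right)} = \frac{2 B}{-1 + B}$
$0 + x{\left(N{\left(d{\left(-1,M{\left(1,1 \right)} \right)} \right)} \right)} \left(-26\right) = 0 + \frac{2 \left(\frac{-3 + 1 + 6 \left(-1\right)}{2 \left(-1\right)}\right)^{2}}{-1 + \left(\frac{-3 + 1 + 6 \left(-1\right)}{2 \left(-1\right)}\right)^{2}} \left(-26\right) = 0 + \frac{2 \left(\frac{1}{2} \left(-1\right) \left(-3 + 1 - 6\right)\right)^{2}}{-1 + \left(\frac{1}{2} \left(-1\right) \left(-3 + 1 - 6\right)\right)^{2}} \left(-26\right) = 0 + \frac{2 \left(\frac{1}{2} \left(-1\right) \left(-8\right)\right)^{2}}{-1 + \left(\frac{1}{2} \left(-1\right) \left(-8\right)\right)^{2}} \left(-26\right) = 0 + \frac{2 \cdot 4^{2}}{-1 + 4^{2}} \left(-26\right) = 0 + 2 \cdot 16 \frac{1}{-1 + 16} \left(-26\right) = 0 + 2 \cdot 16 \cdot \frac{1}{15} \left(-26\right) = 0 + \frac{32}{15} \left(-26\right) = 0 - \frac{832}{15} = - \frac{832}{15}$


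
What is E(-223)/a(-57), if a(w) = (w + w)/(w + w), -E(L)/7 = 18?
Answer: -126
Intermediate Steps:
E(L) = -126 (E(L) = -7*18 = -126)
a(w) = 1 (a(w) = (2*w)/((2*w)) = (2*w)*(1/(2*w)) = 1)
E(-223)/a(-57) = -126/1 = -126*1 = -126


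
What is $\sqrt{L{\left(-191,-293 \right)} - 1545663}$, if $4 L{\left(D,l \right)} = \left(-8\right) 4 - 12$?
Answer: $13 i \sqrt{9146} \approx 1243.3 i$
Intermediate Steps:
$L{\left(D,l \right)} = -11$ ($L{\left(D,l \right)} = \frac{\left(-8\right) 4 - 12}{4} = \frac{-32 - 12}{4} = \frac{1}{4} \left(-44\right) = -11$)
$\sqrt{L{\left(-191,-293 \right)} - 1545663} = \sqrt{-11 - 1545663} = \sqrt{-1545674} = 13 i \sqrt{9146}$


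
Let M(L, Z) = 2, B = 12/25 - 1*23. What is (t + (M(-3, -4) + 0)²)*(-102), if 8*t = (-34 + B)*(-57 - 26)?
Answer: -6022029/100 ≈ -60220.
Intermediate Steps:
B = -563/25 (B = 12*(1/25) - 23 = 12/25 - 23 = -563/25 ≈ -22.520)
t = 117279/200 (t = ((-34 - 563/25)*(-57 - 26))/8 = (-1413/25*(-83))/8 = (⅛)*(117279/25) = 117279/200 ≈ 586.39)
(t + (M(-3, -4) + 0)²)*(-102) = (117279/200 + (2 + 0)²)*(-102) = (117279/200 + 2²)*(-102) = (117279/200 + 4)*(-102) = (118079/200)*(-102) = -6022029/100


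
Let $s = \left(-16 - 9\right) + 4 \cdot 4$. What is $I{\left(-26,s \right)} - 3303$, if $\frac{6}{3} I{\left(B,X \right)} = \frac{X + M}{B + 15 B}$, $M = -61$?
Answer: $- \frac{1374013}{416} \approx -3302.9$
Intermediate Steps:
$s = -9$ ($s = -25 + 16 = -9$)
$I{\left(B,X \right)} = \frac{-61 + X}{32 B}$ ($I{\left(B,X \right)} = \frac{\left(X - 61\right) \frac{1}{B + 15 B}}{2} = \frac{\left(-61 + X\right) \frac{1}{16 B}}{2} = \frac{\frac{1}{16} \frac{1}{B} \left(-61 + X\right)}{2} = \frac{-61 + X}{32 B}$)
$I{\left(-26,s \right)} - 3303 = \frac{-61 - 9}{32 \left(-26\right)} - 3303 = \frac{1}{32} \left(- \frac{1}{26}\right) \left(-70\right) - 3303 = \frac{35}{416} - 3303 = - \frac{1374013}{416}$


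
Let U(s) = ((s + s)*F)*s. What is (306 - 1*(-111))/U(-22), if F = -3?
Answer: -139/968 ≈ -0.14359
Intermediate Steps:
U(s) = -6*s**2 (U(s) = ((s + s)*(-3))*s = ((2*s)*(-3))*s = (-6*s)*s = -6*s**2)
(306 - 1*(-111))/U(-22) = (306 - 1*(-111))/((-6*(-22)**2)) = (306 + 111)/((-6*484)) = 417/(-2904) = 417*(-1/2904) = -139/968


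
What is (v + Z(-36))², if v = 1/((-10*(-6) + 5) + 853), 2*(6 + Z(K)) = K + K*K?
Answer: 328137645889/842724 ≈ 3.8938e+5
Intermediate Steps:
Z(K) = -6 + K/2 + K²/2 (Z(K) = -6 + (K + K*K)/2 = -6 + (K + K²)/2 = -6 + (K/2 + K²/2) = -6 + K/2 + K²/2)
v = 1/918 (v = 1/((60 + 5) + 853) = 1/(65 + 853) = 1/918 ≈ 0.0010893)
(v + Z(-36))² = (1/918 + (-6 + (½)*(-36) + (½)*(-36)²))² = (1/918 + (-6 - 18 + (½)*1296))² = (1/918 + (-6 - 18 + 648))² = (1/918 + 624)² = (572833/918)² = 328137645889/842724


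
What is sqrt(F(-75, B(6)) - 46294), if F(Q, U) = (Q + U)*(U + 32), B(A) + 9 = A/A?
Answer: I*sqrt(48286) ≈ 219.74*I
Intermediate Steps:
B(A) = -8 (B(A) = -9 + A/A = -9 + 1 = -8)
F(Q, U) = (32 + U)*(Q + U) (F(Q, U) = (Q + U)*(32 + U) = (32 + U)*(Q + U))
sqrt(F(-75, B(6)) - 46294) = sqrt(((-8)**2 + 32*(-75) + 32*(-8) - 75*(-8)) - 46294) = sqrt((64 - 2400 - 256 + 600) - 46294) = sqrt(-1992 - 46294) = sqrt(-48286) = I*sqrt(48286)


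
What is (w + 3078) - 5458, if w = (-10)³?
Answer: -3380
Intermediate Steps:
w = -1000
(w + 3078) - 5458 = (-1000 + 3078) - 5458 = 2078 - 5458 = -3380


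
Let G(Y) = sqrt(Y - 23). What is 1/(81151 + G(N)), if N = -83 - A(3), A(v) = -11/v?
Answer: 243453/19756454710 - I*sqrt(921)/19756454710 ≈ 1.2323e-5 - 1.5361e-9*I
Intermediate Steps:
N = -238/3 (N = -83 - (-11)/3 = -83 - 1*(-11/3) = -83 + 11/3 = -238/3 ≈ -79.333)
G(Y) = sqrt(-23 + Y)
1/(81151 + G(N)) = 1/(81151 + sqrt(-23 - 238/3)) = 1/(81151 + sqrt(-307/3)) = 1/(81151 + I*sqrt(921)/3)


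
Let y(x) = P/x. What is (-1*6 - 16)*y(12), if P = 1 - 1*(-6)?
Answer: -77/6 ≈ -12.833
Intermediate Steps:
P = 7 (P = 1 + 6 = 7)
y(x) = 7/x
(-1*6 - 16)*y(12) = (-1*6 - 16)*(7/12) = (-6 - 16)*(7*(1/12)) = -22*7/12 = -77/6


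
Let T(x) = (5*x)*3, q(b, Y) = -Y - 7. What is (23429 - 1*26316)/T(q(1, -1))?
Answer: 2887/90 ≈ 32.078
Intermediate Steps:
q(b, Y) = -7 - Y
T(x) = 15*x
(23429 - 1*26316)/T(q(1, -1)) = (23429 - 1*26316)/((15*(-7 - 1*(-1)))) = (23429 - 26316)/((15*(-7 + 1))) = -2887/(15*(-6)) = -2887/(-90) = -2887*(-1/90) = 2887/90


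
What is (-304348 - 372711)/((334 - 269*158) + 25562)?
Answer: 677059/16606 ≈ 40.772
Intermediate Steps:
(-304348 - 372711)/((334 - 269*158) + 25562) = -677059/((334 - 42502) + 25562) = -677059/(-42168 + 25562) = -677059/(-16606) = -677059*(-1/16606) = 677059/16606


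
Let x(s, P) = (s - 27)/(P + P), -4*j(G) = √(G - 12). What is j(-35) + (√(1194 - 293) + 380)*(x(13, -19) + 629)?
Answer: 239160 + 11958*√901/19 - I*√47/4 ≈ 2.5805e+5 - 1.7139*I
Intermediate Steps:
j(G) = -√(-12 + G)/4 (j(G) = -√(G - 12)/4 = -√(-12 + G)/4)
x(s, P) = (-27 + s)/(2*P) (x(s, P) = (-27 + s)/((2*P)) = (-27 + s)*(1/(2*P)) = (-27 + s)/(2*P))
j(-35) + (√(1194 - 293) + 380)*(x(13, -19) + 629) = -√(-12 - 35)/4 + (√(1194 - 293) + 380)*((½)*(-27 + 13)/(-19) + 629) = -I*√47/4 + (√901 + 380)*((½)*(-1/19)*(-14) + 629) = -I*√47/4 + (380 + √901)*(7/19 + 629) = -I*√47/4 + (380 + √901)*(11958/19) = -I*√47/4 + (239160 + 11958*√901/19) = 239160 + 11958*√901/19 - I*√47/4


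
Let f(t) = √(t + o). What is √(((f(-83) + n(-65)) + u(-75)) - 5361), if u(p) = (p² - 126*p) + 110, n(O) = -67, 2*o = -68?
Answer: √(9757 + 3*I*√13) ≈ 98.778 + 0.0548*I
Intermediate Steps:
o = -34 (o = (½)*(-68) = -34)
u(p) = 110 + p² - 126*p
f(t) = √(-34 + t) (f(t) = √(t - 34) = √(-34 + t))
√(((f(-83) + n(-65)) + u(-75)) - 5361) = √(((√(-34 - 83) - 67) + (110 + (-75)² - 126*(-75))) - 5361) = √(((√(-117) - 67) + (110 + 5625 + 9450)) - 5361) = √(((3*I*√13 - 67) + 15185) - 5361) = √(((-67 + 3*I*√13) + 15185) - 5361) = √((15118 + 3*I*√13) - 5361) = √(9757 + 3*I*√13)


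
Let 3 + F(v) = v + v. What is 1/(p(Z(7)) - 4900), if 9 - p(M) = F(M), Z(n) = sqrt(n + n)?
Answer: -611/2986561 + sqrt(14)/11946244 ≈ -0.00020427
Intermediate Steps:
F(v) = -3 + 2*v (F(v) = -3 + (v + v) = -3 + 2*v)
Z(n) = sqrt(2)*sqrt(n) (Z(n) = sqrt(2*n) = sqrt(2)*sqrt(n))
p(M) = 12 - 2*M (p(M) = 9 - (-3 + 2*M) = 9 + (3 - 2*M) = 12 - 2*M)
1/(p(Z(7)) - 4900) = 1/((12 - 2*sqrt(2)*sqrt(7)) - 4900) = 1/((12 - 2*sqrt(14)) - 4900) = 1/(-4888 - 2*sqrt(14))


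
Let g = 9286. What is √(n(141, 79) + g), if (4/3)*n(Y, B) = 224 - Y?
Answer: √37393/2 ≈ 96.686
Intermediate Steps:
n(Y, B) = 168 - 3*Y/4 (n(Y, B) = 3*(224 - Y)/4 = 168 - 3*Y/4)
√(n(141, 79) + g) = √((168 - ¾*141) + 9286) = √((168 - 423/4) + 9286) = √(249/4 + 9286) = √(37393/4) = √37393/2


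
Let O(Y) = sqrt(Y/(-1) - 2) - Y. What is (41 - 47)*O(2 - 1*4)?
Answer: -12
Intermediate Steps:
O(Y) = sqrt(-2 - Y) - Y (O(Y) = sqrt(Y*(-1) - 2) - Y = sqrt(-Y - 2) - Y = sqrt(-2 - Y) - Y)
(41 - 47)*O(2 - 1*4) = (41 - 47)*(sqrt(-2 - (2 - 1*4)) - (2 - 1*4)) = -6*(sqrt(-2 - (2 - 4)) - (2 - 4)) = -6*(sqrt(-2 - 1*(-2)) - 1*(-2)) = -6*(sqrt(-2 + 2) + 2) = -6*(sqrt(0) + 2) = -6*(0 + 2) = -6*2 = -12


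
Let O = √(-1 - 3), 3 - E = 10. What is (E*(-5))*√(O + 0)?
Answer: 35 + 35*I ≈ 35.0 + 35.0*I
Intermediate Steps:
E = -7 (E = 3 - 1*10 = 3 - 10 = -7)
O = 2*I (O = √(-4) = 2*I ≈ 2.0*I)
(E*(-5))*√(O + 0) = (-7*(-5))*√(2*I + 0) = 35*√(2*I) = 35*(1 + I) = 35 + 35*I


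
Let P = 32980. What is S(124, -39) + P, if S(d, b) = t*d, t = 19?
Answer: 35336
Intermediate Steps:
S(d, b) = 19*d
S(124, -39) + P = 19*124 + 32980 = 2356 + 32980 = 35336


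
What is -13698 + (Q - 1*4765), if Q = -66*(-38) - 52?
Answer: -16007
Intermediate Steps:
Q = 2456 (Q = 2508 - 52 = 2456)
-13698 + (Q - 1*4765) = -13698 + (2456 - 1*4765) = -13698 + (2456 - 4765) = -13698 - 2309 = -16007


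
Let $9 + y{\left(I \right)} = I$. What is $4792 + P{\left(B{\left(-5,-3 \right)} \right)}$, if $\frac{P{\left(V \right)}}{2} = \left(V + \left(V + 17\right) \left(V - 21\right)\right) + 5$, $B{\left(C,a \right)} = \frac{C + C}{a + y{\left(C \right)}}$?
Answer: $\frac{1180612}{289} \approx 4085.2$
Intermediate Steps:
$y{\left(I \right)} = -9 + I$
$B{\left(C,a \right)} = \frac{2 C}{-9 + C + a}$ ($B{\left(C,a \right)} = \frac{C + C}{a + \left(-9 + C\right)} = \frac{2 C}{-9 + C + a}$)
$P{\left(V \right)} = 10 + 2 V + 2 \left(-21 + V\right) \left(17 + V\right)$ ($P{\left(V \right)} = 2 \left(\left(V + \left(V + 17\right) \left(V - 21\right)\right) + 5\right) = 2 \left(\left(V + \left(17 + V\right) \left(-21 + V\right)\right) + 5\right) = 2 \left(\left(V + \left(-21 + V\right) \left(17 + V\right)\right) + 5\right) = 2 \left(5 + V + \left(-21 + V\right) \left(17 + V\right)\right) = 10 + 2 V + 2 \left(-21 + V\right) \left(17 + V\right)$)
$4792 + P{\left(B{\left(-5,-3 \right)} \right)} = 4792 - \left(704 - 2 \frac{100}{\left(-9 - 5 - 3\right)^{2}} + 6 \cdot 2 \left(-5\right) \frac{1}{-9 - 5 - 3}\right) = 4792 - \left(704 - \frac{200}{289} + 6 \cdot 2 \left(-5\right) \frac{1}{-17}\right) = 4792 - \left(704 - \frac{200}{289} + 6 \cdot 2 \left(-5\right) \left(- \frac{1}{17}\right)\right) = 4792 - \left(\frac{12028}{17} - \frac{200}{289}\right) = 4792 - \frac{204276}{289} = \frac{1180612}{289}$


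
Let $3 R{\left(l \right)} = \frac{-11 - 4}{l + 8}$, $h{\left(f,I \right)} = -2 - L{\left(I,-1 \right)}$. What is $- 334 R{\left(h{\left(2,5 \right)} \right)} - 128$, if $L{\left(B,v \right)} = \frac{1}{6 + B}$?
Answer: $\frac{2010}{13} \approx 154.62$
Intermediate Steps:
$h{\left(f,I \right)} = -2 - \frac{1}{6 + I}$
$R{\left(l \right)} = - \frac{5}{8 + l}$ ($R{\left(l \right)} = \frac{\left(-11 - 4\right) \frac{1}{l + 8}}{3} = \frac{\left(-15\right) \frac{1}{8 + l}}{3} = - \frac{5}{8 + l}$)
$- 334 R{\left(h{\left(2,5 \right)} \right)} - 128 = - 334 \left(- \frac{5}{8 + \frac{-13 - 10}{6 + 5}}\right) - 128 = - 334 \left(- \frac{5}{8 + \frac{-13 - 10}{11}}\right) - 128 = - 334 \left(- \frac{5}{8 + \frac{1}{11} \left(-23\right)}\right) - 128 = - 334 \left(- \frac{5}{8 - \frac{23}{11}}\right) - 128 = - 334 \left(- \frac{5}{\frac{65}{11}}\right) - 128 = - 334 \left(\left(-5\right) \frac{11}{65}\right) - 128 = \left(-334\right) \left(- \frac{11}{13}\right) - 128 = \frac{3674}{13} - 128 = \frac{2010}{13}$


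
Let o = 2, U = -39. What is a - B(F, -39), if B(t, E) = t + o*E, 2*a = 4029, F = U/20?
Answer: 41889/20 ≈ 2094.4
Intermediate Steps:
F = -39/20 ≈ -1.9500
a = 4029/2 (a = (1/2)*4029 = 4029/2 ≈ 2014.5)
B(t, E) = t + 2*E
a - B(F, -39) = 4029/2 - (-39/20 + 2*(-39)) = 4029/2 - (-39/20 - 78) = 4029/2 - 1*(-1599/20) = 4029/2 + 1599/20 = 41889/20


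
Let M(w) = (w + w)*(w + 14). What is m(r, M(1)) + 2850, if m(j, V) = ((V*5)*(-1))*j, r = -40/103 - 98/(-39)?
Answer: 3389450/1339 ≈ 2531.3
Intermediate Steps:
r = 8534/4017 (r = -40*1/103 - 98*(-1/39) = -40/103 + 98/39 = 8534/4017 ≈ 2.1245)
M(w) = 2*w*(14 + w) (M(w) = (2*w)*(14 + w) = 2*w*(14 + w))
m(j, V) = -5*V*j (m(j, V) = ((5*V)*(-1))*j = (-5*V)*j = -5*V*j)
m(r, M(1)) + 2850 = -5*2*1*(14 + 1)*8534/4017 + 2850 = -5*2*1*15*8534/4017 + 2850 = -5*30*8534/4017 + 2850 = -426700/1339 + 2850 = 3389450/1339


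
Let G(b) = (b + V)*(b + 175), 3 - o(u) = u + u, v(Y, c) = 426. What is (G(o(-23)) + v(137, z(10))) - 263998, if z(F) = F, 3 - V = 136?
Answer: -282388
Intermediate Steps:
V = -133 (V = 3 - 1*136 = 3 - 136 = -133)
o(u) = 3 - 2*u (o(u) = 3 - (u + u) = 3 - 2*u)
G(b) = (-133 + b)*(175 + b) (G(b) = (b - 133)*(b + 175) = (-133 + b)*(175 + b))
(G(o(-23)) + v(137, z(10))) - 263998 = ((-23275 + (3 - 2*(-23))² + 42*(3 - 2*(-23))) + 426) - 263998 = ((-23275 + (3 + 46)² + 42*(3 + 46)) + 426) - 263998 = ((-23275 + 49² + 42*49) + 426) - 263998 = ((-23275 + 2401 + 2058) + 426) - 263998 = (-18816 + 426) - 263998 = -18390 - 263998 = -282388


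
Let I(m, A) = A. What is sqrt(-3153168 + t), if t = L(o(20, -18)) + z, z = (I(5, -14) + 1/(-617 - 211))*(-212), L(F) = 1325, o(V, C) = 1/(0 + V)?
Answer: 4*I*sqrt(936987041)/69 ≈ 1774.5*I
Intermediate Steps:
o(V, C) = 1/V
z = 614429/207 (z = (-14 + 1/(-617 - 211))*(-212) = (-14 + 1/(-828))*(-212) = (-14 - 1/828)*(-212) = -11593/828*(-212) = 614429/207 ≈ 2968.3)
t = 888704/207 (t = 1325 + 614429/207 = 888704/207 ≈ 4293.3)
sqrt(-3153168 + t) = sqrt(-3153168 + 888704/207) = sqrt(-651817072/207) = 4*I*sqrt(936987041)/69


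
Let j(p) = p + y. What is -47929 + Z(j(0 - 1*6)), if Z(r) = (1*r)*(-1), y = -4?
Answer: -47919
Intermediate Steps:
j(p) = -4 + p (j(p) = p - 4 = -4 + p)
Z(r) = -r (Z(r) = r*(-1) = -r)
-47929 + Z(j(0 - 1*6)) = -47929 - (-4 + (0 - 1*6)) = -47929 - (-4 + (0 - 6)) = -47929 - (-4 - 6) = -47929 - 1*(-10) = -47929 + 10 = -47919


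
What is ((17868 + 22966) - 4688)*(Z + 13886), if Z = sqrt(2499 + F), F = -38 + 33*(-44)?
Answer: 501923356 + 36146*sqrt(1009) ≈ 5.0307e+8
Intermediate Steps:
F = -1490 (F = -38 - 1452 = -1490)
Z = sqrt(1009) (Z = sqrt(2499 - 1490) = sqrt(1009) ≈ 31.765)
((17868 + 22966) - 4688)*(Z + 13886) = ((17868 + 22966) - 4688)*(sqrt(1009) + 13886) = (40834 - 4688)*(13886 + sqrt(1009)) = 36146*(13886 + sqrt(1009)) = 501923356 + 36146*sqrt(1009)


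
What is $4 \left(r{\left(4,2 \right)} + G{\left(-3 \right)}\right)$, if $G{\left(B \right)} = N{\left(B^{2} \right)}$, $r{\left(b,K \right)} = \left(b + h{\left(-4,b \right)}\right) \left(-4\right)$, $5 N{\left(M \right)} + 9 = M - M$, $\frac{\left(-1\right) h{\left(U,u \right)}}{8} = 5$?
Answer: $\frac{2844}{5} \approx 568.8$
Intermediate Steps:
$h{\left(U,u \right)} = -40$ ($h{\left(U,u \right)} = \left(-8\right) 5 = -40$)
$N{\left(M \right)} = - \frac{9}{5}$ ($N{\left(M \right)} = - \frac{9}{5} + \frac{M - M}{5} = - \frac{9}{5} + \frac{1}{5} \cdot 0 = - \frac{9}{5} + 0 = - \frac{9}{5}$)
$r{\left(b,K \right)} = 160 - 4 b$ ($r{\left(b,K \right)} = \left(b - 40\right) \left(-4\right) = \left(-40 + b\right) \left(-4\right) = 160 - 4 b$)
$G{\left(B \right)} = - \frac{9}{5}$
$4 \left(r{\left(4,2 \right)} + G{\left(-3 \right)}\right) = 4 \left(\left(160 - 16\right) - \frac{9}{5}\right) = 4 \left(144 - \frac{9}{5}\right) = 4 \cdot \frac{711}{5} = \frac{2844}{5}$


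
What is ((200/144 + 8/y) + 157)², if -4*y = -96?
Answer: 8162449/324 ≈ 25193.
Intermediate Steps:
y = 24 (y = -¼*(-96) = 24)
((200/144 + 8/y) + 157)² = ((200/144 + 8/24) + 157)² = ((200*(1/144) + 8*(1/24)) + 157)² = ((25/18 + ⅓) + 157)² = (31/18 + 157)² = (2857/18)² = 8162449/324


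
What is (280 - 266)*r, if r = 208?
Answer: 2912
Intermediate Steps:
(280 - 266)*r = (280 - 266)*208 = 14*208 = 2912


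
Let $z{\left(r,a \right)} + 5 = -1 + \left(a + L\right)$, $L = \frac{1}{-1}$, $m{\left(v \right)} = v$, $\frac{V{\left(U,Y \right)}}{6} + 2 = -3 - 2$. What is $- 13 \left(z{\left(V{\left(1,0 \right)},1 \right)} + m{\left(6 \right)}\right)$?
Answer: $0$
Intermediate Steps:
$V{\left(U,Y \right)} = -42$ ($V{\left(U,Y \right)} = -12 + 6 \left(-3 - 2\right) = -12 + 6 \left(-5\right) = -12 - 30 = -42$)
$L = -1$
$z{\left(r,a \right)} = -7 + a$ ($z{\left(r,a \right)} = -5 + \left(-1 + \left(a - 1\right)\right) = -5 + \left(-1 + \left(-1 + a\right)\right) = -5 + \left(-2 + a\right) = -7 + a$)
$- 13 \left(z{\left(V{\left(1,0 \right)},1 \right)} + m{\left(6 \right)}\right) = - 13 \left(\left(-7 + 1\right) + 6\right) = - 13 \left(-6 + 6\right) = \left(-13\right) 0 = 0$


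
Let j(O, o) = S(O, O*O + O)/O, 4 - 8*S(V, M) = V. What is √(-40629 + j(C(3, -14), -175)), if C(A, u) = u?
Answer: I*√31853262/28 ≈ 201.57*I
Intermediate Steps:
S(V, M) = ½ - V/8
j(O, o) = (½ - O/8)/O
√(-40629 + j(C(3, -14), -175)) = √(-40629 + (⅛)*(4 - 1*(-14))/(-14)) = √(-40629 + (⅛)*(-1/14)*(4 + 14)) = √(-40629 + (⅛)*(-1/14)*18) = √(-40629 - 9/56) = √(-2275233/56) = I*√31853262/28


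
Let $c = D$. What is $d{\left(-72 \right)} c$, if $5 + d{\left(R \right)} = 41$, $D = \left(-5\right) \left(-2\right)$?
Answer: $360$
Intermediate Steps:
$D = 10$
$d{\left(R \right)} = 36$ ($d{\left(R \right)} = -5 + 41 = 36$)
$c = 10$
$d{\left(-72 \right)} c = 36 \cdot 10 = 360$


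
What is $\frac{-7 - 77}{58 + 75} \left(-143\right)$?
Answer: $\frac{1716}{19} \approx 90.316$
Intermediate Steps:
$\frac{-7 - 77}{58 + 75} \left(-143\right) = \frac{-7 - 77}{133} \left(-143\right) = \left(-84\right) \frac{1}{133} \left(-143\right) = \left(- \frac{12}{19}\right) \left(-143\right) = \frac{1716}{19}$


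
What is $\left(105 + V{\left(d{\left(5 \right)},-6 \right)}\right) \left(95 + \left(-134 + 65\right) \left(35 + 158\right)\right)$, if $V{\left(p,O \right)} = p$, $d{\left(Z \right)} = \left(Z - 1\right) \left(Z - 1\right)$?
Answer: $-1599862$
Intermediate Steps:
$d{\left(Z \right)} = \left(-1 + Z\right)^{2}$ ($d{\left(Z \right)} = \left(-1 + Z\right) \left(-1 + Z\right) = \left(-1 + Z\right)^{2}$)
$\left(105 + V{\left(d{\left(5 \right)},-6 \right)}\right) \left(95 + \left(-134 + 65\right) \left(35 + 158\right)\right) = \left(105 + \left(-1 + 5\right)^{2}\right) \left(95 + \left(-134 + 65\right) \left(35 + 158\right)\right) = \left(105 + 4^{2}\right) \left(95 - 13317\right) = \left(105 + 16\right) \left(95 - 13317\right) = 121 \left(-13222\right) = -1599862$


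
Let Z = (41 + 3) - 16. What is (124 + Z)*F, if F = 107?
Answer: 16264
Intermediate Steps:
Z = 28 (Z = 44 - 16 = 28)
(124 + Z)*F = (124 + 28)*107 = 152*107 = 16264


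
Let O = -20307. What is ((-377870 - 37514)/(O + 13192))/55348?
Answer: 758/718615 ≈ 0.0010548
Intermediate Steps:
((-377870 - 37514)/(O + 13192))/55348 = ((-377870 - 37514)/(-20307 + 13192))/55348 = -415384/(-7115)*(1/55348) = -415384*(-1/7115)*(1/55348) = (415384/7115)*(1/55348) = 758/718615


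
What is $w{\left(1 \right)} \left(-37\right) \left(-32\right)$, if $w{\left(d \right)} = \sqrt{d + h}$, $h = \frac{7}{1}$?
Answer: $2368 \sqrt{2} \approx 3348.9$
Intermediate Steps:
$h = 7$ ($h = 7 \cdot 1 = 7$)
$w{\left(d \right)} = \sqrt{7 + d}$ ($w{\left(d \right)} = \sqrt{d + 7} = \sqrt{7 + d}$)
$w{\left(1 \right)} \left(-37\right) \left(-32\right) = \sqrt{7 + 1} \left(-37\right) \left(-32\right) = \sqrt{8} \left(-37\right) \left(-32\right) = 2 \sqrt{2} \left(-37\right) \left(-32\right) = - 74 \sqrt{2} \left(-32\right) = 2368 \sqrt{2}$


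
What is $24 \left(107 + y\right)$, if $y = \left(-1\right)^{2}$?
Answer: $2592$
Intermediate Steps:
$y = 1$
$24 \left(107 + y\right) = 24 \left(107 + 1\right) = 24 \cdot 108 = 2592$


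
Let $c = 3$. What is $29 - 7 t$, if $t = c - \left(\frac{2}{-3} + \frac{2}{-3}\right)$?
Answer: $- \frac{4}{3} \approx -1.3333$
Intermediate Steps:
$t = \frac{13}{3}$ ($t = 3 - \left(\frac{2}{-3} + \frac{2}{-3}\right) = 3 - \left(2 \left(- \frac{1}{3}\right) + 2 \left(- \frac{1}{3}\right)\right) = 3 - \left(- \frac{2}{3} - \frac{2}{3}\right) = 3 - - \frac{4}{3} = 3 + \frac{4}{3} = \frac{13}{3} \approx 4.3333$)
$29 - 7 t = 29 - \frac{91}{3} = - \frac{4}{3}$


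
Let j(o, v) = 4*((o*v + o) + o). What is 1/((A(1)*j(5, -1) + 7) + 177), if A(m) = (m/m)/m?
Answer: 1/204 ≈ 0.0049020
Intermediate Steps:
A(m) = 1/m
j(o, v) = 8*o + 4*o*v (j(o, v) = 4*((o + o*v) + o) = 4*(2*o + o*v) = 8*o + 4*o*v)
1/((A(1)*j(5, -1) + 7) + 177) = 1/(((4*5*(2 - 1))/1 + 7) + 177) = 1/((1*(4*5*1) + 7) + 177) = 1/((1*20 + 7) + 177) = 1/((20 + 7) + 177) = 1/(27 + 177) = 1/204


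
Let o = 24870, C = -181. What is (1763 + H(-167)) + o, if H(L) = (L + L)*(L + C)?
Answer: 142865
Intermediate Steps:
H(L) = 2*L*(-181 + L) (H(L) = (L + L)*(L - 181) = (2*L)*(-181 + L) = 2*L*(-181 + L))
(1763 + H(-167)) + o = (1763 + 2*(-167)*(-181 - 167)) + 24870 = (1763 + 2*(-167)*(-348)) + 24870 = (1763 + 116232) + 24870 = 117995 + 24870 = 142865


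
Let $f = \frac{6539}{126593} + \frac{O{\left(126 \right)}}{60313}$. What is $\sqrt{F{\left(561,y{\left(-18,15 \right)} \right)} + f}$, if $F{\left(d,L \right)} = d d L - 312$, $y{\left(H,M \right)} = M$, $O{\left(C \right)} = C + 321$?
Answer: $\frac{\sqrt{275188023691539382760599945}}{7635203609} \approx 2172.7$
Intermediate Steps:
$O{\left(C \right)} = 321 + C$
$F{\left(d,L \right)} = -312 + L d^{2}$ ($F{\left(d,L \right)} = d^{2} L - 312 = L d^{2} - 312 = -312 + L d^{2}$)
$f = \frac{450973778}{7635203609}$ ($f = \frac{6539}{126593} + \frac{321 + 126}{60313} = 6539 \cdot \frac{1}{126593} + 447 \cdot \frac{1}{60313} = \frac{6539}{126593} + \frac{447}{60313} = \frac{450973778}{7635203609} \approx 0.059065$)
$\sqrt{F{\left(561,y{\left(-18,15 \right)} \right)} + f} = \sqrt{\left(-312 + 15 \cdot 561^{2}\right) + \frac{450973778}{7635203609}} = \sqrt{\left(-312 + 15 \cdot 314721\right) + \frac{450973778}{7635203609}} = \sqrt{\left(-312 + 4720815\right) + \frac{450973778}{7635203609}} = \sqrt{4720503 + \frac{450973778}{7635203609}} = \sqrt{\frac{36042001992869105}{7635203609}} = \frac{\sqrt{275188023691539382760599945}}{7635203609}$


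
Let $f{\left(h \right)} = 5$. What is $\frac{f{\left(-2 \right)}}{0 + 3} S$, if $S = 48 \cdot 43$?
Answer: $3440$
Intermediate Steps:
$S = 2064$
$\frac{f{\left(-2 \right)}}{0 + 3} S = \frac{5}{0 + 3} \cdot 2064 = \frac{5}{3} \cdot 2064 = 3440$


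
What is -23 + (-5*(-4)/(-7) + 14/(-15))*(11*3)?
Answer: -5183/35 ≈ -148.09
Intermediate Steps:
-23 + (-5*(-4)/(-7) + 14/(-15))*(11*3) = -23 + (20*(-⅐) + 14*(-1/15))*33 = -23 + (-20/7 - 14/15)*33 = -23 - 398/105*33 = -23 - 4378/35 = -5183/35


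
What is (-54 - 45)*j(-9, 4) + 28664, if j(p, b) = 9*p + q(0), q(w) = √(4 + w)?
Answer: 36485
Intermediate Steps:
j(p, b) = 2 + 9*p (j(p, b) = 9*p + √(4 + 0) = 9*p + √4 = 9*p + 2 = 2 + 9*p)
(-54 - 45)*j(-9, 4) + 28664 = (-54 - 45)*(2 + 9*(-9)) + 28664 = -99*(2 - 81) + 28664 = -99*(-79) + 28664 = 7821 + 28664 = 36485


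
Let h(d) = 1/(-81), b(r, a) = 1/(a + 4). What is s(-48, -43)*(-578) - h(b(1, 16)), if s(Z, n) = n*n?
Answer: -86566481/81 ≈ -1.0687e+6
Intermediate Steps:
s(Z, n) = n²
b(r, a) = 1/(4 + a)
h(d) = -1/81
s(-48, -43)*(-578) - h(b(1, 16)) = (-43)²*(-578) - 1*(-1/81) = 1849*(-578) + 1/81 = -1068722 + 1/81 = -86566481/81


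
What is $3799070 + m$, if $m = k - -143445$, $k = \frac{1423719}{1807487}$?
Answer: $\frac{647822366684}{164317} \approx 3.9425 \cdot 10^{6}$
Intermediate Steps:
$k = \frac{129429}{164317}$ ($k = 1423719 \cdot \frac{1}{1807487} = \frac{129429}{164317} \approx 0.78768$)
$m = \frac{23570581494}{164317}$ ($m = \frac{129429}{164317} - -143445 = \frac{129429}{164317} + 143445 = \frac{23570581494}{164317} \approx 1.4345 \cdot 10^{5}$)
$3799070 + m = 3799070 + \frac{23570581494}{164317} = \frac{647822366684}{164317}$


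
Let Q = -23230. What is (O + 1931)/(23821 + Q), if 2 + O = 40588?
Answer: 42517/591 ≈ 71.941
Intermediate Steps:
O = 40586 (O = -2 + 40588 = 40586)
(O + 1931)/(23821 + Q) = (40586 + 1931)/(23821 - 23230) = 42517/591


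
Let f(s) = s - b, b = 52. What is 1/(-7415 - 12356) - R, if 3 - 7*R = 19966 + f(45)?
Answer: 394550069/138397 ≈ 2850.9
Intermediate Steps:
f(s) = -52 + s (f(s) = s - 1*52 = s - 52 = -52 + s)
R = -19956/7 (R = 3/7 - (19966 + (-52 + 45))/7 = 3/7 - (19966 - 7)/7 = 3/7 - ⅐*19959 = 3/7 - 19959/7 = -19956/7 ≈ -2850.9)
1/(-7415 - 12356) - R = 1/(-7415 - 12356) - 1*(-19956/7) = 1/(-19771) + 19956/7 = -1/19771 + 19956/7 = 394550069/138397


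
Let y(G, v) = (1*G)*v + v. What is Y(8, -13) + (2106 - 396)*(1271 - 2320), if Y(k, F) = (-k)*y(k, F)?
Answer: -1792854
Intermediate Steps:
y(G, v) = v + G*v (y(G, v) = G*v + v = v + G*v)
Y(k, F) = -F*k*(1 + k) (Y(k, F) = (-k)*(F*(1 + k)) = -F*k*(1 + k))
Y(8, -13) + (2106 - 396)*(1271 - 2320) = -1*(-13)*8*(1 + 8) + (2106 - 396)*(1271 - 2320) = -1*(-13)*8*9 + 1710*(-1049) = 936 - 1793790 = -1792854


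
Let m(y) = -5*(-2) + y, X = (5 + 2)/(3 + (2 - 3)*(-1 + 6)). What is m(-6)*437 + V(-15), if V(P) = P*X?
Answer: 3601/2 ≈ 1800.5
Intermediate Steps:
X = -7/2 (X = 7/(3 - 1*5) = 7/(3 - 5) = 7/(-2) = 7*(-1/2) = -7/2 ≈ -3.5000)
m(y) = 10 + y
V(P) = -7*P/2 (V(P) = P*(-7/2) = -7*P/2)
m(-6)*437 + V(-15) = (10 - 6)*437 - 7/2*(-15) = 4*437 + 105/2 = 1748 + 105/2 = 3601/2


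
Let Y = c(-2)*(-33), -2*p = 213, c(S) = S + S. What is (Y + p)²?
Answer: 2601/4 ≈ 650.25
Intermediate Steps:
c(S) = 2*S
p = -213/2 (p = -½*213 = -213/2 ≈ -106.50)
Y = 132 (Y = (2*(-2))*(-33) = -4*(-33) = 132)
(Y + p)² = (132 - 213/2)² = (51/2)² = 2601/4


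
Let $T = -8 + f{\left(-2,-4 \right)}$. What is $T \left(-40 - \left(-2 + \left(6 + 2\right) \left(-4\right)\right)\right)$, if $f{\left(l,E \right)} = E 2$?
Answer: $96$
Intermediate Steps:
$f{\left(l,E \right)} = 2 E$
$T = -16$ ($T = -8 + 2 \left(-4\right) = -8 - 8 = -16$)
$T \left(-40 - \left(-2 + \left(6 + 2\right) \left(-4\right)\right)\right) = - 16 \left(-40 - \left(-2 + \left(6 + 2\right) \left(-4\right)\right)\right) = - 16 \left(-40 - \left(-2 + 8 \left(-4\right)\right)\right) = - 16 \left(-40 + \left(2 - -32\right)\right) = - 16 \left(-40 + \left(2 + 32\right)\right) = - 16 \left(-40 + 34\right) = \left(-16\right) \left(-6\right) = 96$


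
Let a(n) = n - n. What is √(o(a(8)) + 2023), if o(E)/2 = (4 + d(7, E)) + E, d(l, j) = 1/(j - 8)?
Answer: √8123/2 ≈ 45.064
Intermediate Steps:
d(l, j) = 1/(-8 + j)
a(n) = 0
o(E) = 8 + 2*E + 2/(-8 + E) (o(E) = 2*((4 + 1/(-8 + E)) + E) = 2*(4 + E + 1/(-8 + E)) = 8 + 2*E + 2/(-8 + E))
√(o(a(8)) + 2023) = √(2*(1 + (-8 + 0)*(4 + 0))/(-8 + 0) + 2023) = √(2*(1 - 8*4)/(-8) + 2023) = √(2*(-⅛)*(1 - 32) + 2023) = √(2*(-⅛)*(-31) + 2023) = √(31/4 + 2023) = √(8123/4) = √8123/2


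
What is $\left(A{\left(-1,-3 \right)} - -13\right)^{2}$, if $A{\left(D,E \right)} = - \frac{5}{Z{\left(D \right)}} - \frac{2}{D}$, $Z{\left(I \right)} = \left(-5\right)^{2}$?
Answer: $\frac{5476}{25} \approx 219.04$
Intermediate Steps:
$Z{\left(I \right)} = 25$
$A{\left(D,E \right)} = - \frac{1}{5} - \frac{2}{D}$ ($A{\left(D,E \right)} = - \frac{5}{25} - \frac{2}{D} = \left(-5\right) \frac{1}{25} - \frac{2}{D} = - \frac{1}{5} - \frac{2}{D}$)
$\left(A{\left(-1,-3 \right)} - -13\right)^{2} = \left(\frac{-10 - -1}{5 \left(-1\right)} - -13\right)^{2} = \left(\frac{1}{5} \left(-1\right) \left(-10 + 1\right) + 13\right)^{2} = \left(\frac{1}{5} \left(-1\right) \left(-9\right) + 13\right)^{2} = \left(\frac{9}{5} + 13\right)^{2} = \left(\frac{74}{5}\right)^{2} = \frac{5476}{25}$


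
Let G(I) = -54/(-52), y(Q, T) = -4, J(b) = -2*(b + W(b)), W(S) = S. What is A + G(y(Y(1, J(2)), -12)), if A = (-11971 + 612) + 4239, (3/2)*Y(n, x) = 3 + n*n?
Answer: -185093/26 ≈ -7119.0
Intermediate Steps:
J(b) = -4*b (J(b) = -2*(b + b) = -4*b)
Y(n, x) = 2 + 2*n²/3 (Y(n, x) = 2*(3 + n*n)/3 = 2*(3 + n²)/3 = 2 + 2*n²/3)
A = -7120 (A = -11359 + 4239 = -7120)
G(I) = 27/26 (G(I) = -54*(-1/52) = 27/26)
A + G(y(Y(1, J(2)), -12)) = -7120 + 27/26 = -185093/26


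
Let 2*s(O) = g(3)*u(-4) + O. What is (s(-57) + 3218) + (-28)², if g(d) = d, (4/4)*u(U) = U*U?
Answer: 7995/2 ≈ 3997.5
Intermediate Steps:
u(U) = U² (u(U) = U*U = U²)
s(O) = 24 + O/2 (s(O) = (3*(-4)² + O)/2 = (3*16 + O)/2 = (48 + O)/2 = 24 + O/2)
(s(-57) + 3218) + (-28)² = ((24 + (½)*(-57)) + 3218) + (-28)² = ((24 - 57/2) + 3218) + 784 = (-9/2 + 3218) + 784 = 6427/2 + 784 = 7995/2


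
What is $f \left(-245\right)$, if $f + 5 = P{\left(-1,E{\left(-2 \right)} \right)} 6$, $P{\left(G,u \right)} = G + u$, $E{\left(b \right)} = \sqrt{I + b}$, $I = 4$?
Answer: $2695 - 1470 \sqrt{2} \approx 616.11$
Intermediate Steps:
$E{\left(b \right)} = \sqrt{4 + b}$
$f = -11 + 6 \sqrt{2}$ ($f = -5 + \left(-1 + \sqrt{4 - 2}\right) 6 = -5 + \left(-1 + \sqrt{2}\right) 6 = -5 - \left(6 - 6 \sqrt{2}\right) = -11 + 6 \sqrt{2} \approx -2.5147$)
$f \left(-245\right) = \left(-11 + 6 \sqrt{2}\right) \left(-245\right) = 2695 - 1470 \sqrt{2}$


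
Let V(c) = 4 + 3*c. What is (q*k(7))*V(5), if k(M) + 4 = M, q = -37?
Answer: -2109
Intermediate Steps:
k(M) = -4 + M
(q*k(7))*V(5) = (-37*(-4 + 7))*(4 + 3*5) = (-37*3)*(4 + 15) = -111*19 = -2109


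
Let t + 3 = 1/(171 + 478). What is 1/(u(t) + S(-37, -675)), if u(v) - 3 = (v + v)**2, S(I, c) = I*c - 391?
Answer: 421201/10371216651 ≈ 4.0612e-5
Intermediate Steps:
S(I, c) = -391 + I*c
t = -1946/649 (t = -3 + 1/(171 + 478) = -3 + 1/649 = -1946/649 ≈ -2.9985)
u(v) = 3 + 4*v**2 (u(v) = 3 + (v + v)**2 = 3 + (2*v)**2 = 3 + 4*v**2)
1/(u(t) + S(-37, -675)) = 1/((3 + 4*(-1946/649)**2) + (-391 - 37*(-675))) = 1/((3 + 4*(3786916/421201)) + (-391 + 24975)) = 1/((3 + 15147664/421201) + 24584) = 1/(16411267/421201 + 24584) = 1/(10371216651/421201) = 421201/10371216651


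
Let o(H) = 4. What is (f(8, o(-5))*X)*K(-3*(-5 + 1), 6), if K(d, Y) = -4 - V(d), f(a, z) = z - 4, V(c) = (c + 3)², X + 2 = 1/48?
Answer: 0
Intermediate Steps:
X = -95/48 (X = -2 + 1/48 = -95/48 ≈ -1.9792)
V(c) = (3 + c)²
f(a, z) = -4 + z
K(d, Y) = -4 - (3 + d)²
(f(8, o(-5))*X)*K(-3*(-5 + 1), 6) = ((-4 + 4)*(-95/48))*(-4 - (3 - 3*(-5 + 1))²) = (0*(-95/48))*(-4 - (3 - 3*(-4))²) = 0*(-4 - (3 + 12)²) = 0*(-4 - 1*15²) = 0*(-4 - 1*225) = 0*(-4 - 225) = 0*(-229) = 0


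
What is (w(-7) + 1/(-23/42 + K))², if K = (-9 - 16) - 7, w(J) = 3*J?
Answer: 826505001/1868689 ≈ 442.29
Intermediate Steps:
K = -32 (K = -25 - 7 = -32)
(w(-7) + 1/(-23/42 + K))² = (3*(-7) + 1/(-23/42 - 32))² = (-21 + 1/(-23*1/42 - 32))² = (-21 + 1/(-23/42 - 32))² = (-21 + 1/(-1367/42))² = (-21 - 42/1367)² = (-28749/1367)² = 826505001/1868689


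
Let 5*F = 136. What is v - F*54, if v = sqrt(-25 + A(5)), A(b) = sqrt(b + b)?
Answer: -7344/5 + I*sqrt(25 - sqrt(10)) ≈ -1468.8 + 4.6731*I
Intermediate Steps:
F = 136/5 (F = (1/5)*136 = 136/5 ≈ 27.200)
A(b) = sqrt(2)*sqrt(b) (A(b) = sqrt(2*b) = sqrt(2)*sqrt(b))
v = sqrt(-25 + sqrt(10)) (v = sqrt(-25 + sqrt(2)*sqrt(5)) = sqrt(-25 + sqrt(10)) ≈ 4.6731*I)
v - F*54 = sqrt(-25 + sqrt(10)) - 1*136/5*54 = sqrt(-25 + sqrt(10)) - 136/5*54 = sqrt(-25 + sqrt(10)) - 7344/5 = -7344/5 + sqrt(-25 + sqrt(10))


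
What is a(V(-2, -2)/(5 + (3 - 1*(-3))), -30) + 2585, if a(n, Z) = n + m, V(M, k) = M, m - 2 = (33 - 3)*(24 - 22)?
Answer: 29115/11 ≈ 2646.8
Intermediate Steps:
m = 62 (m = 2 + (33 - 3)*(24 - 22) = 2 + 30*2 = 2 + 60 = 62)
a(n, Z) = 62 + n (a(n, Z) = n + 62 = 62 + n)
a(V(-2, -2)/(5 + (3 - 1*(-3))), -30) + 2585 = (62 - 2/(5 + (3 - 1*(-3)))) + 2585 = (62 - 2/(5 + (3 + 3))) + 2585 = (62 - 2/(5 + 6)) + 2585 = (62 - 2/11) + 2585 = 680/11 + 2585 = 29115/11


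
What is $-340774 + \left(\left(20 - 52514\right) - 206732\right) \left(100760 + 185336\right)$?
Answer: $-74163862470$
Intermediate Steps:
$-340774 + \left(\left(20 - 52514\right) - 206732\right) \left(100760 + 185336\right) = -340774 + \left(\left(20 - 52514\right) - 206732\right) 286096 = -340774 + \left(-52494 - 206732\right) 286096 = -340774 - 74163521696 = -74163862470$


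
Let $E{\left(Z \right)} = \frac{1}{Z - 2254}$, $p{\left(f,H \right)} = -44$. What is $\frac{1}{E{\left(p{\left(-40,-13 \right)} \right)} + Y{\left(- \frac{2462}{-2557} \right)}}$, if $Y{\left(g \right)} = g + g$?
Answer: $\frac{5875986}{11312795} \approx 0.51941$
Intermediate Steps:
$E{\left(Z \right)} = \frac{1}{-2254 + Z}$
$Y{\left(g \right)} = 2 g$
$\frac{1}{E{\left(p{\left(-40,-13 \right)} \right)} + Y{\left(- \frac{2462}{-2557} \right)}} = \frac{1}{\frac{1}{-2254 - 44} + 2 \left(- \frac{2462}{-2557}\right)} = \frac{1}{\frac{1}{-2298} + 2 \left(\left(-2462\right) \left(- \frac{1}{2557}\right)\right)} = \frac{1}{- \frac{1}{2298} + 2 \cdot \frac{2462}{2557}} = \frac{1}{- \frac{1}{2298} + \frac{4924}{2557}} = \frac{1}{\frac{11312795}{5875986}} = \frac{5875986}{11312795}$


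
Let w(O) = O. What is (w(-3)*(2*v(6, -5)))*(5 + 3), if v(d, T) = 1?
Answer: -48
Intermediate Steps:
(w(-3)*(2*v(6, -5)))*(5 + 3) = (-6)*(5 + 3) = -3*2*8 = -6*8 = -48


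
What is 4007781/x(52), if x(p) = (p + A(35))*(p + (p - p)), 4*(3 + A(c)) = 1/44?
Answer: 58780788/37375 ≈ 1572.7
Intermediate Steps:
A(c) = -527/176 (A(c) = -3 + (¼)/44 = -3 + (¼)*(1/44) = -3 + 1/176 = -527/176)
x(p) = p*(-527/176 + p) (x(p) = (p - 527/176)*(p + (p - p)) = (-527/176 + p)*(p + 0) = (-527/176 + p)*p = p*(-527/176 + p))
4007781/x(52) = 4007781/(((1/176)*52*(-527 + 176*52))) = 4007781/(((1/176)*52*(-527 + 9152))) = 4007781/(((1/176)*52*8625)) = 4007781/(112125/44) = 4007781*(44/112125) = 58780788/37375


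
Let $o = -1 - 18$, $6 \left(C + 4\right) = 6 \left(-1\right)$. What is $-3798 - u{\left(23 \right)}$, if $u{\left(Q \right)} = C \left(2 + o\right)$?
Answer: $-3883$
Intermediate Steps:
$C = -5$ ($C = -4 + \frac{6 \left(-1\right)}{6} = -4 + \frac{1}{6} \left(-6\right) = -4 - 1 = -5$)
$o = -19$ ($o = -1 - 18 = -19$)
$u{\left(Q \right)} = 85$ ($u{\left(Q \right)} = - 5 \left(2 - 19\right) = \left(-5\right) \left(-17\right) = 85$)
$-3798 - u{\left(23 \right)} = -3798 - 85 = -3883$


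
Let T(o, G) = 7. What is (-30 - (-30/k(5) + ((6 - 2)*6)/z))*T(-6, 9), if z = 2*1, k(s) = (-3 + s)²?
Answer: -483/2 ≈ -241.50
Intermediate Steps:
z = 2
(-30 - (-30/k(5) + ((6 - 2)*6)/z))*T(-6, 9) = (-30 - (-30/(-3 + 5)² + ((6 - 2)*6)/2))*7 = (-30 - (-30/(2²) + (4*6)*(½)))*7 = (-30 - (-30/4 + 24*(½)))*7 = (-30 - (-30*¼ + 12))*7 = (-30 - (-15/2 + 12))*7 = (-30 - 1*9/2)*7 = (-30 - 9/2)*7 = -69/2*7 = -483/2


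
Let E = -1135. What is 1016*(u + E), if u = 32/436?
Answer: -125686312/109 ≈ -1.1531e+6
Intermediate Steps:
u = 8/109 (u = 32*(1/436) = 8/109 ≈ 0.073395)
1016*(u + E) = 1016*(8/109 - 1135) = 1016*(-123707/109) = -125686312/109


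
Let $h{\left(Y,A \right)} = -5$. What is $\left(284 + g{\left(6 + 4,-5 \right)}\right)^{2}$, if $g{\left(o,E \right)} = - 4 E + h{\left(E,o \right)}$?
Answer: $89401$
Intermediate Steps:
$g{\left(o,E \right)} = -5 - 4 E$ ($g{\left(o,E \right)} = - 4 E - 5 = -5 - 4 E$)
$\left(284 + g{\left(6 + 4,-5 \right)}\right)^{2} = \left(284 - -15\right)^{2} = \left(284 + \left(-5 + 20\right)\right)^{2} = \left(284 + 15\right)^{2} = 299^{2} = 89401$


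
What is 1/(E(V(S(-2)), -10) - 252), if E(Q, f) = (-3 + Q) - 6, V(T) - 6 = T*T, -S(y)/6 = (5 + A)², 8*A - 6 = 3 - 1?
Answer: 1/46401 ≈ 2.1551e-5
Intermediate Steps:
A = 1 (A = ¾ + (3 - 1)/8 = ¾ + (⅛)*2 = ¾ + ¼ = 1)
S(y) = -216 (S(y) = -6*(5 + 1)² = -6*6² = -6*36 = -216)
V(T) = 6 + T² (V(T) = 6 + T*T = 6 + T²)
E(Q, f) = -9 + Q
1/(E(V(S(-2)), -10) - 252) = 1/((-9 + (6 + (-216)²)) - 252) = 1/((-9 + (6 + 46656)) - 252) = 1/((-9 + 46662) - 252) = 1/(46653 - 252) = 1/46401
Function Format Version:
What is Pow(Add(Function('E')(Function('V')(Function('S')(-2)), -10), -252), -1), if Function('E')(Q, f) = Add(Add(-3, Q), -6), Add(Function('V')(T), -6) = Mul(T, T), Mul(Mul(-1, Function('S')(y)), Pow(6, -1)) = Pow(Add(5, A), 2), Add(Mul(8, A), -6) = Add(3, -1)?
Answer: Rational(1, 46401) ≈ 2.1551e-5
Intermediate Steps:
A = 1 (A = Add(Rational(3, 4), Mul(Rational(1, 8), Add(3, -1))) = Add(Rational(3, 4), Mul(Rational(1, 8), 2)) = Add(Rational(3, 4), Rational(1, 4)) = 1)
Function('S')(y) = -216 (Function('S')(y) = Mul(-6, Pow(Add(5, 1), 2)) = Mul(-6, Pow(6, 2)) = Mul(-6, 36) = -216)
Function('V')(T) = Add(6, Pow(T, 2)) (Function('V')(T) = Add(6, Mul(T, T)) = Add(6, Pow(T, 2)))
Function('E')(Q, f) = Add(-9, Q)
Pow(Add(Function('E')(Function('V')(Function('S')(-2)), -10), -252), -1) = Pow(Add(Add(-9, Add(6, Pow(-216, 2))), -252), -1) = Pow(Add(Add(-9, Add(6, 46656)), -252), -1) = Pow(Add(Add(-9, 46662), -252), -1) = Pow(Add(46653, -252), -1) = Pow(46401, -1) = Rational(1, 46401)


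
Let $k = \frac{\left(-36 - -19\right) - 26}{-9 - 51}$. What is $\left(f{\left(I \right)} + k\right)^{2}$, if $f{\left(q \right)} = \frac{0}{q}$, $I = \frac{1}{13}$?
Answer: $\frac{1849}{3600} \approx 0.51361$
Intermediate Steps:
$I = \frac{1}{13} \approx 0.076923$
$k = \frac{43}{60}$ ($k = \frac{\left(-36 + 19\right) - 26}{-60} = \left(-17 - 26\right) \left(- \frac{1}{60}\right) = \left(-43\right) \left(- \frac{1}{60}\right) = \frac{43}{60} \approx 0.71667$)
$f{\left(q \right)} = 0$
$\left(f{\left(I \right)} + k\right)^{2} = \left(0 + \frac{43}{60}\right)^{2} = \left(\frac{43}{60}\right)^{2} = \frac{1849}{3600}$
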